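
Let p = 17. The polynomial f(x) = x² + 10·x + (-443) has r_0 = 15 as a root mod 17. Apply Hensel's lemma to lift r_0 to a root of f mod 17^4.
r_3 = 8311 (mod 83521)

Hensel: r_{i+1} = r_i − f(r_i)·(f′(r_i))^{-1} mod 17^{i+2}, f′(x) = 2x + 10. Iterate:
  r_0 = 15 (mod 17)
  r_1 = 219 (mod 289)
  r_2 = 3398 (mod 4913)
  r_3 = 8311 (mod 83521)
Final: r = 8311 satisfies f(r) ≡ 0 mod 17^4.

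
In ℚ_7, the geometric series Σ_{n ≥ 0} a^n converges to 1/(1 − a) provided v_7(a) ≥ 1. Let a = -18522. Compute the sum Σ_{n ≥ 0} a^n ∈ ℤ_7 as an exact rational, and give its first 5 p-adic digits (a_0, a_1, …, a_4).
Σ a^n = 1/(1 − a) = 1/18523;  first 5 digits = (1, 0, 0, 2, 6)

v_7(a) = 3 ≥ 1, so the series converges in ℤ_7 to 1/(1 − a) = 1/(1 − (-18522)) = 1/18523. Expand this rational in ℤ_7: compute digits iteratively via d_i = x_i mod 7, x_{i+1} = (x_i − d_i)/7. The first 5 digits are (1, 0, 0, 2, 6).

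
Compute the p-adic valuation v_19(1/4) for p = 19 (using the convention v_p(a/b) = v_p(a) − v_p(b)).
v_19(1/4) = 0

Factor powers of 19 from the numerator and denominator of the reduced fraction: 1 = 19^0 · 1 and 4 = 19^0 · 4. Apply v_p(a/b) = v_p(a) − v_p(b): v_19(1/4) = 0 − 0 = 0.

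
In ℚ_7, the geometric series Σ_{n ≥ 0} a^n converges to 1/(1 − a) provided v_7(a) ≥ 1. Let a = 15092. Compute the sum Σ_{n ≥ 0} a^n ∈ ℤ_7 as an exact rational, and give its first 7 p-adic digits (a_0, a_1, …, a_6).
Σ a^n = 1/(1 − a) = -1/15091;  first 7 digits = (1, 0, 0, 2, 6, 0, 4)

v_7(a) = 3 ≥ 1, so the series converges in ℤ_7 to 1/(1 − a) = 1/(1 − 15092) = -1/15091. Expand this rational in ℤ_7: compute digits iteratively via d_i = x_i mod 7, x_{i+1} = (x_i − d_i)/7. The first 7 digits are (1, 0, 0, 2, 6, 0, 4).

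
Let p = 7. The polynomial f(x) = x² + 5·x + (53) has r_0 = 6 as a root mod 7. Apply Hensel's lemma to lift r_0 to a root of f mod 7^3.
r_2 = 97 (mod 343)

Hensel: r_{i+1} = r_i − f(r_i)·(f′(r_i))^{-1} mod 7^{i+2}, f′(x) = 2x + 5. Iterate:
  r_0 = 6 (mod 7)
  r_1 = 48 (mod 49)
  r_2 = 97 (mod 343)
Final: r = 97 satisfies f(r) ≡ 0 mod 7^3.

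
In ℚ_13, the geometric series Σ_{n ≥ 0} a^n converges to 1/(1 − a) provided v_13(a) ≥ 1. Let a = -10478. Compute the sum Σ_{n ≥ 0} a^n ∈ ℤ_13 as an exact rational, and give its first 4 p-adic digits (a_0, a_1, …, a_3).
Σ a^n = 1/(1 − a) = 1/10479;  first 4 digits = (1, 0, 3, 8)

v_13(a) = 2 ≥ 1, so the series converges in ℤ_13 to 1/(1 − a) = 1/(1 − (-10478)) = 1/10479. Expand this rational in ℤ_13: compute digits iteratively via d_i = x_i mod 13, x_{i+1} = (x_i − d_i)/13. The first 4 digits are (1, 0, 3, 8).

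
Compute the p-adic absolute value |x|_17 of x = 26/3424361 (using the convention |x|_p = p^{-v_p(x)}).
|26/3424361|_17 = 83521

Step 1 — compute v_17(x) by factoring powers of 17 out of the numerator and denominator: v_17(26/3424361) = -4. Step 2 — apply |x|_p = p^{-v_p(x)} = 17^{4} = 83521.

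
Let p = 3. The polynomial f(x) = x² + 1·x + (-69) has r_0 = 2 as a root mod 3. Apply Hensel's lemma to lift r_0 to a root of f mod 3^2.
r_1 = 2 (mod 9)

Hensel: r_{i+1} = r_i − f(r_i)·(f′(r_i))^{-1} mod 3^{i+2}, f′(x) = 2x + 1. Iterate:
  r_0 = 2 (mod 3)
  r_1 = 2 (mod 9)
Final: r = 2 satisfies f(r) ≡ 0 mod 3^2.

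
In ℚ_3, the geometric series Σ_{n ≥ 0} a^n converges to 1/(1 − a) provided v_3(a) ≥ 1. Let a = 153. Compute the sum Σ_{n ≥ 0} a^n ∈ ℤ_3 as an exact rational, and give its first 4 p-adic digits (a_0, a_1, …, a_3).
Σ a^n = 1/(1 − a) = -1/152;  first 4 digits = (1, 0, 2, 2)

v_3(a) = 2 ≥ 1, so the series converges in ℤ_3 to 1/(1 − a) = 1/(1 − 153) = -1/152. Expand this rational in ℤ_3: compute digits iteratively via d_i = x_i mod 3, x_{i+1} = (x_i − d_i)/3. The first 4 digits are (1, 0, 2, 2).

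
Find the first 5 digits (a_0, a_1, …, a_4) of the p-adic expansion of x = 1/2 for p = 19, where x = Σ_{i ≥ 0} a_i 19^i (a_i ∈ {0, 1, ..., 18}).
(a_0, …, a_4) = (10, 9, 9, 9, 9)

v_19(1/2) = 0 (numerator and denominator both coprime to 19), so x ∈ ℤ_19^×. Compute digits iteratively via a_i = x_i mod 19, x_{i+1} = (x_i − a_i)/19, with x_0 = x:
  x_0 = 1/2;  a_0 = 10;  x_1 = (x_0 − 10)/19 = -1/2
  x_1 = -1/2;  a_1 = 9;  x_2 = (x_1 − 9)/19 = -1/2
  x_2 = -1/2;  a_2 = 9;  x_3 = (x_2 − 9)/19 = -1/2
  x_3 = -1/2;  a_3 = 9;  x_4 = (x_3 − 9)/19 = -1/2
  x_4 = -1/2;  a_4 = 9;  x_5 = (x_4 − 9)/19 = -1/2
Digits: (10, 9, 9, 9, 9).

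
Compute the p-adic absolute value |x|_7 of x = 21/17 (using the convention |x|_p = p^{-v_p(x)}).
|21/17|_7 = 1/7

Step 1 — compute v_7(x) by factoring powers of 7 out of the numerator and denominator: v_7(21/17) = 1. Step 2 — apply |x|_p = p^{-v_p(x)} = 7^{-1} = 1/7.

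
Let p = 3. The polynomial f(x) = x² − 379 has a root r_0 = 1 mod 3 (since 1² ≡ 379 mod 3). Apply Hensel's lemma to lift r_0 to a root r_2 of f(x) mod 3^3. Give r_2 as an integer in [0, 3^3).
r_2 = 1 (mod 27)

Hensel's recurrence: r_{i+1} = r_i − f(r_i)·(f′(r_i))^{-1} mod 3^{i+2}, with f′(x) = 2x. Iterate:
  r_0 = 1 (mod 3)
  r_1 = 1 (mod 9)
  r_2 = 1 (mod 27)
Final: r_2 = 1, and one checks f(r_2) ≡ 0 mod 3^3.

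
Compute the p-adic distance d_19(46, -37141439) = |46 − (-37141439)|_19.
d_19(46, -37141439) = 1/2476099

Step 1 — x − y = 46 − (-37141439) = 37141485. Step 2 — v_19(37141485) = 5 (factor: 37141485 = (19^5 · 15); the sign does not affect v_p). Step 3 — |x − y|_19 = 19^{-5} = 1/2476099.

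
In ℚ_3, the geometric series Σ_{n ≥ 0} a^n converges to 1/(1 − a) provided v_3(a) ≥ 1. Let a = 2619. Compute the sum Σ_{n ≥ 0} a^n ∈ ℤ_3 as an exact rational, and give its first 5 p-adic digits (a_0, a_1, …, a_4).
Σ a^n = 1/(1 − a) = -1/2618;  first 5 digits = (1, 0, 0, 1, 2)

v_3(a) = 3 ≥ 1, so the series converges in ℤ_3 to 1/(1 − a) = 1/(1 − 2619) = -1/2618. Expand this rational in ℤ_3: compute digits iteratively via d_i = x_i mod 3, x_{i+1} = (x_i − d_i)/3. The first 5 digits are (1, 0, 0, 1, 2).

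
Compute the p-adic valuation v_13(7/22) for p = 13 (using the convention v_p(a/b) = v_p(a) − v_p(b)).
v_13(7/22) = 0

Factor powers of 13 from the numerator and denominator of the reduced fraction: 7 = 13^0 · 7 and 22 = 13^0 · 22. Apply v_p(a/b) = v_p(a) − v_p(b): v_13(7/22) = 0 − 0 = 0.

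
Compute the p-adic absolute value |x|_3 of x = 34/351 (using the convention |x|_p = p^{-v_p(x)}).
|34/351|_3 = 27

Step 1 — compute v_3(x) by factoring powers of 3 out of the numerator and denominator: v_3(34/351) = -3. Step 2 — apply |x|_p = p^{-v_p(x)} = 3^{3} = 27.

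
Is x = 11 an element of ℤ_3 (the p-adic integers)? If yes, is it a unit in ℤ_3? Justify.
x ∈ ℤ_3^× (unit); v_3(x) = 0

ℤ_3 = {x ∈ ℚ_3 : v_3(x) ≥ 0} and ℤ_3^× = {x ∈ ℤ_3 : v_3(x) = 0}. Here v_3(11) = v_3(num) − v_3(den) = 0; compare against these criteria.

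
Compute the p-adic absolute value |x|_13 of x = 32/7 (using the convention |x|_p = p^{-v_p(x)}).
|32/7|_13 = 1

Step 1 — compute v_13(x) by factoring powers of 13 out of the numerator and denominator: v_13(32/7) = 0. Step 2 — apply |x|_p = p^{-v_p(x)} = 13^{0} = 1.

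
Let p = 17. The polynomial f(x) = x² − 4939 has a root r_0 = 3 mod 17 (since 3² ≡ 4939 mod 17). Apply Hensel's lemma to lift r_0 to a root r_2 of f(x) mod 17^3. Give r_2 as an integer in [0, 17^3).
r_2 = 1210 (mod 4913)

Hensel's recurrence: r_{i+1} = r_i − f(r_i)·(f′(r_i))^{-1} mod 17^{i+2}, with f′(x) = 2x. Iterate:
  r_0 = 3 (mod 17)
  r_1 = 54 (mod 289)
  r_2 = 1210 (mod 4913)
Final: r_2 = 1210, and one checks f(r_2) ≡ 0 mod 17^3.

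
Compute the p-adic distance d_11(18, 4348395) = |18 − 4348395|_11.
d_11(18, 4348395) = 1/161051

Step 1 — x − y = 18 − 4348395 = -4348377. Step 2 — v_11(-4348377) = 5 (factor: -4348377 = −(11^5 · 27); the sign does not affect v_p). Step 3 — |x − y|_11 = 11^{-5} = 1/161051.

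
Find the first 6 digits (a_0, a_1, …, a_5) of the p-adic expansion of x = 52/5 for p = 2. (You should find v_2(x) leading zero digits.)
(a_0, …, a_5) = (0, 0, 1, 0, 0, 1)

v_2(52/5) = 2, so a_0 = ... = a_1 = 0. Factor out: x = 2^2 · u with u = 13/5 a unit in ℤ_2. Expand u iteratively via a_{v+i} = u_i mod 2, u_{i+1} = (u_i − a_{v+i})/2:
  u_0 = 13/5;  a_2 = 1;  u_1 = (u_0 − 1)/2 = 4/5
  u_1 = 4/5;  a_3 = 0;  u_2 = (u_1 − 0)/2 = 2/5
  u_2 = 2/5;  a_4 = 0;  u_3 = (u_2 − 0)/2 = 1/5
  u_3 = 1/5;  a_5 = 1;  u_4 = (u_3 − 1)/2 = -2/5
Digits: (0, 0, 1, 0, 0, 1).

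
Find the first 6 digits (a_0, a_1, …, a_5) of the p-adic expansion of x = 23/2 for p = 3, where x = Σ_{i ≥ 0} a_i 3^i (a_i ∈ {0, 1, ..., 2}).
(a_0, …, a_5) = (1, 2, 2, 1, 1, 1)

v_3(23/2) = 0 (numerator and denominator both coprime to 3), so x ∈ ℤ_3^×. Compute digits iteratively via a_i = x_i mod 3, x_{i+1} = (x_i − a_i)/3, with x_0 = x:
  x_0 = 23/2;  a_0 = 1;  x_1 = (x_0 − 1)/3 = 7/2
  x_1 = 7/2;  a_1 = 2;  x_2 = (x_1 − 2)/3 = 1/2
  x_2 = 1/2;  a_2 = 2;  x_3 = (x_2 − 2)/3 = -1/2
  x_3 = -1/2;  a_3 = 1;  x_4 = (x_3 − 1)/3 = -1/2
  x_4 = -1/2;  a_4 = 1;  x_5 = (x_4 − 1)/3 = -1/2
  x_5 = -1/2;  a_5 = 1;  x_6 = (x_5 − 1)/3 = -1/2
Digits: (1, 2, 2, 1, 1, 1).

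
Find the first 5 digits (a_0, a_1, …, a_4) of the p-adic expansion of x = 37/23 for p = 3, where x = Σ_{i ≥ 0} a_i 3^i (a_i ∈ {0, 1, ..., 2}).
(a_0, …, a_4) = (2, 0, 1, 2, 0)

v_3(37/23) = 0 (numerator and denominator both coprime to 3), so x ∈ ℤ_3^×. Compute digits iteratively via a_i = x_i mod 3, x_{i+1} = (x_i − a_i)/3, with x_0 = x:
  x_0 = 37/23;  a_0 = 2;  x_1 = (x_0 − 2)/3 = -3/23
  x_1 = -3/23;  a_1 = 0;  x_2 = (x_1 − 0)/3 = -1/23
  x_2 = -1/23;  a_2 = 1;  x_3 = (x_2 − 1)/3 = -8/23
  x_3 = -8/23;  a_3 = 2;  x_4 = (x_3 − 2)/3 = -18/23
  x_4 = -18/23;  a_4 = 0;  x_5 = (x_4 − 0)/3 = -6/23
Digits: (2, 0, 1, 2, 0).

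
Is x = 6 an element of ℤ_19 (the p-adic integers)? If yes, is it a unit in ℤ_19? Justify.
x ∈ ℤ_19^× (unit); v_19(x) = 0

ℤ_19 = {x ∈ ℚ_19 : v_19(x) ≥ 0} and ℤ_19^× = {x ∈ ℤ_19 : v_19(x) = 0}. Here v_19(6) = v_19(num) − v_19(den) = 0; compare against these criteria.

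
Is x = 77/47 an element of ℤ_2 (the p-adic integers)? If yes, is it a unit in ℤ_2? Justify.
x ∈ ℤ_2^× (unit); v_2(x) = 0

ℤ_2 = {x ∈ ℚ_2 : v_2(x) ≥ 0} and ℤ_2^× = {x ∈ ℤ_2 : v_2(x) = 0}. Here v_2(77/47) = v_2(num) − v_2(den) = 0; compare against these criteria.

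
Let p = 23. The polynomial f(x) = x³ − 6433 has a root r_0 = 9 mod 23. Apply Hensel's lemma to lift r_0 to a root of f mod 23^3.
r_2 = 7691 (mod 12167)

Hensel: r_{i+1} = r_i − f(r_i)/f′(r_i) mod 23^{i+2}, where f′(x) = 3x². Iterate:
  r_0 = 9 (mod 23)
  r_1 = 285 (mod 529)
  r_2 = 7691 (mod 12167)
Final: r = 7691 with f(r) ≡ 0 mod 23^3.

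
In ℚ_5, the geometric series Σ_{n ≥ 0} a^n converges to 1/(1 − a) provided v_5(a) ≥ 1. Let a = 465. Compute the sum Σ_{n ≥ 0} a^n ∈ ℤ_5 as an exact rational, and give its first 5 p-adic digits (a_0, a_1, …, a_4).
Σ a^n = 1/(1 − a) = -1/464;  first 5 digits = (1, 3, 2, 0, 4)

v_5(a) = 1 ≥ 1, so the series converges in ℤ_5 to 1/(1 − a) = 1/(1 − 465) = -1/464. Expand this rational in ℤ_5: compute digits iteratively via d_i = x_i mod 5, x_{i+1} = (x_i − d_i)/5. The first 5 digits are (1, 3, 2, 0, 4).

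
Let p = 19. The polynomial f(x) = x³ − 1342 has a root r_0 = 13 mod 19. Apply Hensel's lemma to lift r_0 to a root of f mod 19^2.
r_1 = 336 (mod 361)

Hensel: r_{i+1} = r_i − f(r_i)/f′(r_i) mod 19^{i+2}, where f′(x) = 3x². Iterate:
  r_0 = 13 (mod 19)
  r_1 = 336 (mod 361)
Final: r = 336 with f(r) ≡ 0 mod 19^2.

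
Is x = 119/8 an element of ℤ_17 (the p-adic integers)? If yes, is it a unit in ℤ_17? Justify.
x ∈ ℤ_17 but not a unit; v_17(x) = 1 > 0

ℤ_17 = {x ∈ ℚ_17 : v_17(x) ≥ 0} and ℤ_17^× = {x ∈ ℤ_17 : v_17(x) = 0}. Here v_17(119/8) = v_17(num) − v_17(den) = 1; compare against these criteria.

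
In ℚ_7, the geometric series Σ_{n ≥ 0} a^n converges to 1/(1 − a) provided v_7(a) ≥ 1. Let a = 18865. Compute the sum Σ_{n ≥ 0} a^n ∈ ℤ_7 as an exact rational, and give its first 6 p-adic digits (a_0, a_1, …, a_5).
Σ a^n = 1/(1 − a) = -1/18864;  first 6 digits = (1, 0, 0, 6, 0, 1)

v_7(a) = 3 ≥ 1, so the series converges in ℤ_7 to 1/(1 − a) = 1/(1 − 18865) = -1/18864. Expand this rational in ℤ_7: compute digits iteratively via d_i = x_i mod 7, x_{i+1} = (x_i − d_i)/7. The first 6 digits are (1, 0, 0, 6, 0, 1).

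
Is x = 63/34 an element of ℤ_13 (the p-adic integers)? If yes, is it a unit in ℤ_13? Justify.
x ∈ ℤ_13^× (unit); v_13(x) = 0

ℤ_13 = {x ∈ ℚ_13 : v_13(x) ≥ 0} and ℤ_13^× = {x ∈ ℤ_13 : v_13(x) = 0}. Here v_13(63/34) = v_13(num) − v_13(den) = 0; compare against these criteria.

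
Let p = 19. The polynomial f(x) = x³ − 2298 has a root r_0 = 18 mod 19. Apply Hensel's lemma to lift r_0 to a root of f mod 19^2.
r_1 = 284 (mod 361)

Hensel: r_{i+1} = r_i − f(r_i)/f′(r_i) mod 19^{i+2}, where f′(x) = 3x². Iterate:
  r_0 = 18 (mod 19)
  r_1 = 284 (mod 361)
Final: r = 284 with f(r) ≡ 0 mod 19^2.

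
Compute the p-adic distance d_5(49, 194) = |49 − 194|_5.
d_5(49, 194) = 1/5

Step 1 — x − y = 49 − 194 = -145. Step 2 — v_5(-145) = 1 (factor: -145 = −(5^1 · 29); the sign does not affect v_p). Step 3 — |x − y|_5 = 5^{-1} = 1/5.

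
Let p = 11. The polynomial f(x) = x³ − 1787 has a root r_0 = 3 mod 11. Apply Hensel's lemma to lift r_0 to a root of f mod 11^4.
r_3 = 11366 (mod 14641)

Hensel: r_{i+1} = r_i − f(r_i)/f′(r_i) mod 11^{i+2}, where f′(x) = 3x². Iterate:
  r_0 = 3 (mod 11)
  r_1 = 113 (mod 121)
  r_2 = 718 (mod 1331)
  r_3 = 11366 (mod 14641)
Final: r = 11366 with f(r) ≡ 0 mod 11^4.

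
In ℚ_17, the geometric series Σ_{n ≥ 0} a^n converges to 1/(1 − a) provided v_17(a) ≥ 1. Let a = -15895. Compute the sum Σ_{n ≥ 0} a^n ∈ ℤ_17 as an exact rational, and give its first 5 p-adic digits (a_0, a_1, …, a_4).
Σ a^n = 1/(1 − a) = 1/15896;  first 5 digits = (1, 0, 13, 13, 15)

v_17(a) = 2 ≥ 1, so the series converges in ℤ_17 to 1/(1 − a) = 1/(1 − (-15895)) = 1/15896. Expand this rational in ℤ_17: compute digits iteratively via d_i = x_i mod 17, x_{i+1} = (x_i − d_i)/17. The first 5 digits are (1, 0, 13, 13, 15).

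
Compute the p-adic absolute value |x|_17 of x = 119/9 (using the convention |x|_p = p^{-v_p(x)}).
|119/9|_17 = 1/17

Step 1 — compute v_17(x) by factoring powers of 17 out of the numerator and denominator: v_17(119/9) = 1. Step 2 — apply |x|_p = p^{-v_p(x)} = 17^{-1} = 1/17.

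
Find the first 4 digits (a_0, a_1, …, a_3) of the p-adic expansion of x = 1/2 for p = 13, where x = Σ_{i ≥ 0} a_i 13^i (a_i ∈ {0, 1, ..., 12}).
(a_0, …, a_3) = (7, 6, 6, 6)

v_13(1/2) = 0 (numerator and denominator both coprime to 13), so x ∈ ℤ_13^×. Compute digits iteratively via a_i = x_i mod 13, x_{i+1} = (x_i − a_i)/13, with x_0 = x:
  x_0 = 1/2;  a_0 = 7;  x_1 = (x_0 − 7)/13 = -1/2
  x_1 = -1/2;  a_1 = 6;  x_2 = (x_1 − 6)/13 = -1/2
  x_2 = -1/2;  a_2 = 6;  x_3 = (x_2 − 6)/13 = -1/2
  x_3 = -1/2;  a_3 = 6;  x_4 = (x_3 − 6)/13 = -1/2
Digits: (7, 6, 6, 6).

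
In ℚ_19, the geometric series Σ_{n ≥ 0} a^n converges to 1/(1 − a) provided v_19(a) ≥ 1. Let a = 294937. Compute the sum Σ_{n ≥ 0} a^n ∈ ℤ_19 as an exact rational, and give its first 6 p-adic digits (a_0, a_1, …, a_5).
Σ a^n = 1/(1 − a) = -1/294936;  first 6 digits = (1, 0, 0, 5, 2, 0)

v_19(a) = 3 ≥ 1, so the series converges in ℤ_19 to 1/(1 − a) = 1/(1 − 294937) = -1/294936. Expand this rational in ℤ_19: compute digits iteratively via d_i = x_i mod 19, x_{i+1} = (x_i − d_i)/19. The first 6 digits are (1, 0, 0, 5, 2, 0).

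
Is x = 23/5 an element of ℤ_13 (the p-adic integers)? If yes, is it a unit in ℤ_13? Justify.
x ∈ ℤ_13^× (unit); v_13(x) = 0

ℤ_13 = {x ∈ ℚ_13 : v_13(x) ≥ 0} and ℤ_13^× = {x ∈ ℤ_13 : v_13(x) = 0}. Here v_13(23/5) = v_13(num) − v_13(den) = 0; compare against these criteria.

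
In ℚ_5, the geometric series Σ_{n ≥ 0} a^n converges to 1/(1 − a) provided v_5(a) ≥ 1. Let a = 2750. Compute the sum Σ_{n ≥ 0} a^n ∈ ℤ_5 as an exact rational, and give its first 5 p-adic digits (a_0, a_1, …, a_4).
Σ a^n = 1/(1 − a) = -1/2749;  first 5 digits = (1, 0, 0, 2, 4)

v_5(a) = 3 ≥ 1, so the series converges in ℤ_5 to 1/(1 − a) = 1/(1 − 2750) = -1/2749. Expand this rational in ℤ_5: compute digits iteratively via d_i = x_i mod 5, x_{i+1} = (x_i − d_i)/5. The first 5 digits are (1, 0, 0, 2, 4).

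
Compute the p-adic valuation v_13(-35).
v_13(-35) = 0

v_13(n) is the largest exponent k such that 13^k divides n. Factor out: -35 = -13^0 · 35. (Sign doesn't affect v_p.) So v_13(-35) = 0.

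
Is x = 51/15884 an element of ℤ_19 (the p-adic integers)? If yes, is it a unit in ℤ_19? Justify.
x ∉ ℤ_19 (v_19(x) = -2 < 0)

ℤ_19 = {x ∈ ℚ_19 : v_19(x) ≥ 0} and ℤ_19^× = {x ∈ ℤ_19 : v_19(x) = 0}. Here v_19(51/15884) = v_19(num) − v_19(den) = -2; compare against these criteria.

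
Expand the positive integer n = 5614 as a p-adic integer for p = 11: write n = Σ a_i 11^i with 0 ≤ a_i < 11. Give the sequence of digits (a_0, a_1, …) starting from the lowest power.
(a_0, a_1, …) = (4, 4, 2, 4)

Repeated division by 11 gives the digits low-to-high: 5614 = 4 + 4·11^1 + 2·11^2 + 4·11^3. Digit sequence: (4, 4, 2, 4).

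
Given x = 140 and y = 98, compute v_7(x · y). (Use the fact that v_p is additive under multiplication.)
v_7(13720) = 3

v_p(x) = 1 (factor: 140 = 7^1 · 20); v_p(y) = 2 (factor: 98 = 7^2 · 2). Additivity: v_p(xy) = v_p(x) + v_p(y) = 1 + 2 = 3. (Direct check: xy = 13720 = 7^3 · (40).)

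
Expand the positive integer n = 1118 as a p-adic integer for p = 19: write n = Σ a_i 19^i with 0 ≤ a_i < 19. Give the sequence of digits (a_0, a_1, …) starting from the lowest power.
(a_0, a_1, …) = (16, 1, 3)

Repeated division by 19 gives the digits low-to-high: 1118 = 16 + 1·19^1 + 3·19^2. Digit sequence: (16, 1, 3).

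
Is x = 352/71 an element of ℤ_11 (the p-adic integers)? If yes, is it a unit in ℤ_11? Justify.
x ∈ ℤ_11 but not a unit; v_11(x) = 1 > 0

ℤ_11 = {x ∈ ℚ_11 : v_11(x) ≥ 0} and ℤ_11^× = {x ∈ ℤ_11 : v_11(x) = 0}. Here v_11(352/71) = v_11(num) − v_11(den) = 1; compare against these criteria.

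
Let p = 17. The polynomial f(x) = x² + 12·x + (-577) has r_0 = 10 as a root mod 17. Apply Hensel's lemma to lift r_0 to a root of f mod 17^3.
r_2 = 2288 (mod 4913)

Hensel: r_{i+1} = r_i − f(r_i)·(f′(r_i))^{-1} mod 17^{i+2}, f′(x) = 2x + 12. Iterate:
  r_0 = 10 (mod 17)
  r_1 = 265 (mod 289)
  r_2 = 2288 (mod 4913)
Final: r = 2288 satisfies f(r) ≡ 0 mod 17^3.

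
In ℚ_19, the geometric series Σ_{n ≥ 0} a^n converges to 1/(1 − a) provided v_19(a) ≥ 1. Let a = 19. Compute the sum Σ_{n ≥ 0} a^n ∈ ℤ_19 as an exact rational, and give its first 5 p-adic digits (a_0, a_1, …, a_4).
Σ a^n = 1/(1 − a) = -1/18;  first 5 digits = (1, 1, 1, 1, 1)

v_19(a) = 1 ≥ 1, so the series converges in ℤ_19 to 1/(1 − a) = 1/(1 − 19) = -1/18. Expand this rational in ℤ_19: compute digits iteratively via d_i = x_i mod 19, x_{i+1} = (x_i − d_i)/19. The first 5 digits are (1, 1, 1, 1, 1).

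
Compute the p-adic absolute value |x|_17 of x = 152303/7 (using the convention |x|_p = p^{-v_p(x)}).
|152303/7|_17 = 1/4913

Step 1 — compute v_17(x) by factoring powers of 17 out of the numerator and denominator: v_17(152303/7) = 3. Step 2 — apply |x|_p = p^{-v_p(x)} = 17^{-3} = 1/4913.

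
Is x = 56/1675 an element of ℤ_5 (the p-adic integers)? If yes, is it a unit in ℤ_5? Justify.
x ∉ ℤ_5 (v_5(x) = -2 < 0)

ℤ_5 = {x ∈ ℚ_5 : v_5(x) ≥ 0} and ℤ_5^× = {x ∈ ℤ_5 : v_5(x) = 0}. Here v_5(56/1675) = v_5(num) − v_5(den) = -2; compare against these criteria.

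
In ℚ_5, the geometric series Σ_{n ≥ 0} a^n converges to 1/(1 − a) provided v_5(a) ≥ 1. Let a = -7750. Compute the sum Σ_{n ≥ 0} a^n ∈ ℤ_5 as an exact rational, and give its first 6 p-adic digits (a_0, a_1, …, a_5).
Σ a^n = 1/(1 − a) = 1/7751;  first 6 digits = (1, 0, 0, 3, 2, 2)

v_5(a) = 3 ≥ 1, so the series converges in ℤ_5 to 1/(1 − a) = 1/(1 − (-7750)) = 1/7751. Expand this rational in ℤ_5: compute digits iteratively via d_i = x_i mod 5, x_{i+1} = (x_i − d_i)/5. The first 6 digits are (1, 0, 0, 3, 2, 2).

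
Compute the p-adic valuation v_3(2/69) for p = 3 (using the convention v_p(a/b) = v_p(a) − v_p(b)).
v_3(2/69) = -1

Factor powers of 3 from the numerator and denominator of the reduced fraction: 2 = 3^0 · 2 and 69 = 3^1 · 23. Apply v_p(a/b) = v_p(a) − v_p(b): v_3(2/69) = 0 − 1 = -1.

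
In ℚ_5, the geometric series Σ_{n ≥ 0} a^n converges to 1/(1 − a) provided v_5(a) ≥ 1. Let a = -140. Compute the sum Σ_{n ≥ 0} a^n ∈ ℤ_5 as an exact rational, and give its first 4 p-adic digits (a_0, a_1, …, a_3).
Σ a^n = 1/(1 − a) = 1/141;  first 4 digits = (1, 2, 3, 3)

v_5(a) = 1 ≥ 1, so the series converges in ℤ_5 to 1/(1 − a) = 1/(1 − (-140)) = 1/141. Expand this rational in ℤ_5: compute digits iteratively via d_i = x_i mod 5, x_{i+1} = (x_i − d_i)/5. The first 4 digits are (1, 2, 3, 3).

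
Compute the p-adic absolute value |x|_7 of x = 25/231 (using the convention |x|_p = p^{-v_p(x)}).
|25/231|_7 = 7

Step 1 — compute v_7(x) by factoring powers of 7 out of the numerator and denominator: v_7(25/231) = -1. Step 2 — apply |x|_p = p^{-v_p(x)} = 7^{1} = 7.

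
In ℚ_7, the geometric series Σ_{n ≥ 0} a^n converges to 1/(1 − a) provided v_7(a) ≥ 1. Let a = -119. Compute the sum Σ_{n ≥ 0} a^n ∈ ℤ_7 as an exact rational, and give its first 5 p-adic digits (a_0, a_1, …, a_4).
Σ a^n = 1/(1 − a) = 1/120;  first 5 digits = (1, 4, 6, 6, 0)

v_7(a) = 1 ≥ 1, so the series converges in ℤ_7 to 1/(1 − a) = 1/(1 − (-119)) = 1/120. Expand this rational in ℤ_7: compute digits iteratively via d_i = x_i mod 7, x_{i+1} = (x_i − d_i)/7. The first 5 digits are (1, 4, 6, 6, 0).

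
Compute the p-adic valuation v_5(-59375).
v_5(-59375) = 5

v_5(n) is the largest exponent k such that 5^k divides n. Factor out: -59375 = -5^5 · 19. (Sign doesn't affect v_p.) So v_5(-59375) = 5.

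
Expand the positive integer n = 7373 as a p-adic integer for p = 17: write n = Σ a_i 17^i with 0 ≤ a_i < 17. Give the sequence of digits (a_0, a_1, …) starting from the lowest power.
(a_0, a_1, …) = (12, 8, 8, 1)

Repeated division by 17 gives the digits low-to-high: 7373 = 12 + 8·17^1 + 8·17^2 + 1·17^3. Digit sequence: (12, 8, 8, 1).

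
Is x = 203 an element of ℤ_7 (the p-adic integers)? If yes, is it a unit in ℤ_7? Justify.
x ∈ ℤ_7 but not a unit; v_7(x) = 1 > 0

ℤ_7 = {x ∈ ℚ_7 : v_7(x) ≥ 0} and ℤ_7^× = {x ∈ ℤ_7 : v_7(x) = 0}. Here v_7(203) = v_7(num) − v_7(den) = 1; compare against these criteria.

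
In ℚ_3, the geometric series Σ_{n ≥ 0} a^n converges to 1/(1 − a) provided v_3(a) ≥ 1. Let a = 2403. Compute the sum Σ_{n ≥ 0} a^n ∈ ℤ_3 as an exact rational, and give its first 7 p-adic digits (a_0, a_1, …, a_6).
Σ a^n = 1/(1 − a) = -1/2402;  first 7 digits = (1, 0, 0, 2, 2, 0, 1)

v_3(a) = 3 ≥ 1, so the series converges in ℤ_3 to 1/(1 − a) = 1/(1 − 2403) = -1/2402. Expand this rational in ℤ_3: compute digits iteratively via d_i = x_i mod 3, x_{i+1} = (x_i − d_i)/3. The first 7 digits are (1, 0, 0, 2, 2, 0, 1).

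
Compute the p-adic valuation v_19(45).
v_19(45) = 0

v_19(n) is the largest exponent k such that 19^k divides n. Factor out: 45 = 19^0 · 45. (Sign doesn't affect v_p.) So v_19(45) = 0.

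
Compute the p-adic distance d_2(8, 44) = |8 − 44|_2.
d_2(8, 44) = 1/4

Step 1 — x − y = 8 − 44 = -36. Step 2 — v_2(-36) = 2 (factor: -36 = −(2^2 · 9); the sign does not affect v_p). Step 3 — |x − y|_2 = 2^{-2} = 1/4.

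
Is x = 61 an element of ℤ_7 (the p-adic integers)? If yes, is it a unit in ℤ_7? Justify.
x ∈ ℤ_7^× (unit); v_7(x) = 0

ℤ_7 = {x ∈ ℚ_7 : v_7(x) ≥ 0} and ℤ_7^× = {x ∈ ℤ_7 : v_7(x) = 0}. Here v_7(61) = v_7(num) − v_7(den) = 0; compare against these criteria.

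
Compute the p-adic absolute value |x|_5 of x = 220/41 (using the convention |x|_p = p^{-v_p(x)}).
|220/41|_5 = 1/5

Step 1 — compute v_5(x) by factoring powers of 5 out of the numerator and denominator: v_5(220/41) = 1. Step 2 — apply |x|_p = p^{-v_p(x)} = 5^{-1} = 1/5.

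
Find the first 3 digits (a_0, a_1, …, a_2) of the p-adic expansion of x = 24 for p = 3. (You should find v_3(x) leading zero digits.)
(a_0, …, a_2) = (0, 2, 2)

v_3(24) = 1, so a_0 = ... = a_0 = 0. Factor out: x = 3^1 · u with u = 8 a unit in ℤ_3. Expand u iteratively via a_{v+i} = u_i mod 3, u_{i+1} = (u_i − a_{v+i})/3:
  u_0 = 8;  a_1 = 2;  u_1 = (u_0 − 2)/3 = 2
  u_1 = 2;  a_2 = 2;  u_2 = (u_1 − 2)/3 = 0
Digits: (0, 2, 2).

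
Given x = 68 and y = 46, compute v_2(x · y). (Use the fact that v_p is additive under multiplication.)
v_2(3128) = 3

v_p(x) = 2 (factor: 68 = 2^2 · 17); v_p(y) = 1 (factor: 46 = 2^1 · 23). Additivity: v_p(xy) = v_p(x) + v_p(y) = 2 + 1 = 3. (Direct check: xy = 3128 = 2^3 · (391).)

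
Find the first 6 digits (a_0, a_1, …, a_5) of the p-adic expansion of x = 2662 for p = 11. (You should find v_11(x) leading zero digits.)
(a_0, …, a_5) = (0, 0, 0, 2, 0, 0)

v_11(2662) = 3, so a_0 = ... = a_2 = 0. Factor out: x = 11^3 · u with u = 2 a unit in ℤ_11. Expand u iteratively via a_{v+i} = u_i mod 11, u_{i+1} = (u_i − a_{v+i})/11:
  u_0 = 2;  a_3 = 2;  u_1 = (u_0 − 2)/11 = 0
  u_1 = 0;  a_4 = 0;  u_2 = (u_1 − 0)/11 = 0
  u_2 = 0;  a_5 = 0;  u_3 = (u_2 − 0)/11 = 0
Digits: (0, 0, 0, 2, 0, 0).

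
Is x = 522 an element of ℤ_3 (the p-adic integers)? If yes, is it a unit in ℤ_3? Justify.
x ∈ ℤ_3 but not a unit; v_3(x) = 2 > 0

ℤ_3 = {x ∈ ℚ_3 : v_3(x) ≥ 0} and ℤ_3^× = {x ∈ ℤ_3 : v_3(x) = 0}. Here v_3(522) = v_3(num) − v_3(den) = 2; compare against these criteria.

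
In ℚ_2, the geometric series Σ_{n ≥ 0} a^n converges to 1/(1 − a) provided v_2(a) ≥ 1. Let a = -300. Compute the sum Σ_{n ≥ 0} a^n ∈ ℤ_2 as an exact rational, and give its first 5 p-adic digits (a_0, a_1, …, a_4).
Σ a^n = 1/(1 − a) = 1/301;  first 5 digits = (1, 0, 1, 0, 0)

v_2(a) = 2 ≥ 1, so the series converges in ℤ_2 to 1/(1 − a) = 1/(1 − (-300)) = 1/301. Expand this rational in ℤ_2: compute digits iteratively via d_i = x_i mod 2, x_{i+1} = (x_i − d_i)/2. The first 5 digits are (1, 0, 1, 0, 0).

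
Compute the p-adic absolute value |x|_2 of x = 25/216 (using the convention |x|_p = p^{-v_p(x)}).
|25/216|_2 = 8

Step 1 — compute v_2(x) by factoring powers of 2 out of the numerator and denominator: v_2(25/216) = -3. Step 2 — apply |x|_p = p^{-v_p(x)} = 2^{3} = 8.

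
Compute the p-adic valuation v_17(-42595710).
v_17(-42595710) = 5

v_17(n) is the largest exponent k such that 17^k divides n. Factor out: -42595710 = -17^5 · 30. (Sign doesn't affect v_p.) So v_17(-42595710) = 5.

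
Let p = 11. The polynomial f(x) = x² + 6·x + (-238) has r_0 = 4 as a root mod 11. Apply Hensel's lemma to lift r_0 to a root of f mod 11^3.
r_2 = 1038 (mod 1331)

Hensel: r_{i+1} = r_i − f(r_i)·(f′(r_i))^{-1} mod 11^{i+2}, f′(x) = 2x + 6. Iterate:
  r_0 = 4 (mod 11)
  r_1 = 70 (mod 121)
  r_2 = 1038 (mod 1331)
Final: r = 1038 satisfies f(r) ≡ 0 mod 11^3.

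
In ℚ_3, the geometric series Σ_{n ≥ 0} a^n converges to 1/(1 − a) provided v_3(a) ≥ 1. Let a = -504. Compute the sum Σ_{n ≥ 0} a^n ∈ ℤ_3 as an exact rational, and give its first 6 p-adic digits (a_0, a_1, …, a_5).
Σ a^n = 1/(1 − a) = 1/505;  first 6 digits = (1, 0, 1, 2, 0, 2)

v_3(a) = 2 ≥ 1, so the series converges in ℤ_3 to 1/(1 − a) = 1/(1 − (-504)) = 1/505. Expand this rational in ℤ_3: compute digits iteratively via d_i = x_i mod 3, x_{i+1} = (x_i − d_i)/3. The first 6 digits are (1, 0, 1, 2, 0, 2).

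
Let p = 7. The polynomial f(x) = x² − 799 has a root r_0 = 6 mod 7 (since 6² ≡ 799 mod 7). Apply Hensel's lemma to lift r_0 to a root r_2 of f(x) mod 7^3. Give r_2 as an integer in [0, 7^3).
r_2 = 139 (mod 343)

Hensel's recurrence: r_{i+1} = r_i − f(r_i)·(f′(r_i))^{-1} mod 7^{i+2}, with f′(x) = 2x. Iterate:
  r_0 = 6 (mod 7)
  r_1 = 41 (mod 49)
  r_2 = 139 (mod 343)
Final: r_2 = 139, and one checks f(r_2) ≡ 0 mod 7^3.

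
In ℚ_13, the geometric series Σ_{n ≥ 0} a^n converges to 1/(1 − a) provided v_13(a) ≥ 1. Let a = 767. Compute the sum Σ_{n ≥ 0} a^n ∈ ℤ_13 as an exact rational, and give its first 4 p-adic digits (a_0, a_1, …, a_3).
Σ a^n = 1/(1 − a) = -1/766;  first 4 digits = (1, 7, 1, 0)

v_13(a) = 1 ≥ 1, so the series converges in ℤ_13 to 1/(1 − a) = 1/(1 − 767) = -1/766. Expand this rational in ℤ_13: compute digits iteratively via d_i = x_i mod 13, x_{i+1} = (x_i − d_i)/13. The first 4 digits are (1, 7, 1, 0).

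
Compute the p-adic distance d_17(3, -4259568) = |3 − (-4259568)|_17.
d_17(3, -4259568) = 1/1419857

Step 1 — x − y = 3 − (-4259568) = 4259571. Step 2 — v_17(4259571) = 5 (factor: 4259571 = (17^5 · 3); the sign does not affect v_p). Step 3 — |x − y|_17 = 17^{-5} = 1/1419857.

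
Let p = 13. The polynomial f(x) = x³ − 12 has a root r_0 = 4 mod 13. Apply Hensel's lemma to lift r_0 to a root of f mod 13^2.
r_1 = 17 (mod 169)

Hensel: r_{i+1} = r_i − f(r_i)/f′(r_i) mod 13^{i+2}, where f′(x) = 3x². Iterate:
  r_0 = 4 (mod 13)
  r_1 = 17 (mod 169)
Final: r = 17 with f(r) ≡ 0 mod 13^2.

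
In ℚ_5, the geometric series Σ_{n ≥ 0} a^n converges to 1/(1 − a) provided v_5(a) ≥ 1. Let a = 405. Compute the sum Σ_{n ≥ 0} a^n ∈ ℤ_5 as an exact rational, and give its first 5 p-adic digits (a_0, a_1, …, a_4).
Σ a^n = 1/(1 − a) = -1/404;  first 5 digits = (1, 1, 2, 1, 2)

v_5(a) = 1 ≥ 1, so the series converges in ℤ_5 to 1/(1 − a) = 1/(1 − 405) = -1/404. Expand this rational in ℤ_5: compute digits iteratively via d_i = x_i mod 5, x_{i+1} = (x_i − d_i)/5. The first 5 digits are (1, 1, 2, 1, 2).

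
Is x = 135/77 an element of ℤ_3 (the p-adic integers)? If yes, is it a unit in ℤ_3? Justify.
x ∈ ℤ_3 but not a unit; v_3(x) = 3 > 0

ℤ_3 = {x ∈ ℚ_3 : v_3(x) ≥ 0} and ℤ_3^× = {x ∈ ℤ_3 : v_3(x) = 0}. Here v_3(135/77) = v_3(num) − v_3(den) = 3; compare against these criteria.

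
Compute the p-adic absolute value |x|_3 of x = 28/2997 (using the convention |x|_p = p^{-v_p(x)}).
|28/2997|_3 = 81

Step 1 — compute v_3(x) by factoring powers of 3 out of the numerator and denominator: v_3(28/2997) = -4. Step 2 — apply |x|_p = p^{-v_p(x)} = 3^{4} = 81.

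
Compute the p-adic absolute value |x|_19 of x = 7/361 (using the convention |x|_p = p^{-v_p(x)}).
|7/361|_19 = 361

Step 1 — compute v_19(x) by factoring powers of 19 out of the numerator and denominator: v_19(7/361) = -2. Step 2 — apply |x|_p = p^{-v_p(x)} = 19^{2} = 361.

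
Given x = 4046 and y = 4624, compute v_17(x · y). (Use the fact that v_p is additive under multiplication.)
v_17(18708704) = 4

v_p(x) = 2 (factor: 4046 = 17^2 · 14); v_p(y) = 2 (factor: 4624 = 17^2 · 16). Additivity: v_p(xy) = v_p(x) + v_p(y) = 2 + 2 = 4. (Direct check: xy = 18708704 = 17^4 · (224).)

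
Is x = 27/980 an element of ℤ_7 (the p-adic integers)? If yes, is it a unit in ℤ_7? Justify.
x ∉ ℤ_7 (v_7(x) = -2 < 0)

ℤ_7 = {x ∈ ℚ_7 : v_7(x) ≥ 0} and ℤ_7^× = {x ∈ ℤ_7 : v_7(x) = 0}. Here v_7(27/980) = v_7(num) − v_7(den) = -2; compare against these criteria.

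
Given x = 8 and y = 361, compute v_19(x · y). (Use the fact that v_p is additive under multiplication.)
v_19(2888) = 2

v_p(x) = 0 (factor: 8 = 19^0 · 8); v_p(y) = 2 (factor: 361 = 19^2 · 1). Additivity: v_p(xy) = v_p(x) + v_p(y) = 0 + 2 = 2. (Direct check: xy = 2888 = 19^2 · (8).)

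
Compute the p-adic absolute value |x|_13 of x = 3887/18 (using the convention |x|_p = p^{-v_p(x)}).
|3887/18|_13 = 1/169

Step 1 — compute v_13(x) by factoring powers of 13 out of the numerator and denominator: v_13(3887/18) = 2. Step 2 — apply |x|_p = p^{-v_p(x)} = 13^{-2} = 1/169.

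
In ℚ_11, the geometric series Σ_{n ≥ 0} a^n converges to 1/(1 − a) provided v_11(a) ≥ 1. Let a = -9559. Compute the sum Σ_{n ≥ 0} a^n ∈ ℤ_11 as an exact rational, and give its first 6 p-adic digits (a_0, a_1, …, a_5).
Σ a^n = 1/(1 − a) = 1/9560;  first 6 digits = (1, 0, 9, 3, 3, 6)

v_11(a) = 2 ≥ 1, so the series converges in ℤ_11 to 1/(1 − a) = 1/(1 − (-9559)) = 1/9560. Expand this rational in ℤ_11: compute digits iteratively via d_i = x_i mod 11, x_{i+1} = (x_i − d_i)/11. The first 6 digits are (1, 0, 9, 3, 3, 6).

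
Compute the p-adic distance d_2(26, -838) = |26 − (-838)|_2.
d_2(26, -838) = 1/32

Step 1 — x − y = 26 − (-838) = 864. Step 2 — v_2(864) = 5 (factor: 864 = (2^5 · 27); the sign does not affect v_p). Step 3 — |x − y|_2 = 2^{-5} = 1/32.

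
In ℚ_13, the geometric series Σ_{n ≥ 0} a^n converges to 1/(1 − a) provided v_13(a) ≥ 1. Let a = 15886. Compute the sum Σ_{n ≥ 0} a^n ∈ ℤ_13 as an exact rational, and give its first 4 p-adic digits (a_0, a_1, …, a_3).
Σ a^n = 1/(1 − a) = -1/15885;  first 4 digits = (1, 0, 3, 7)

v_13(a) = 2 ≥ 1, so the series converges in ℤ_13 to 1/(1 − a) = 1/(1 − 15886) = -1/15885. Expand this rational in ℤ_13: compute digits iteratively via d_i = x_i mod 13, x_{i+1} = (x_i − d_i)/13. The first 4 digits are (1, 0, 3, 7).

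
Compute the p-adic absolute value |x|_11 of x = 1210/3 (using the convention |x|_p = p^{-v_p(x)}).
|1210/3|_11 = 1/121

Step 1 — compute v_11(x) by factoring powers of 11 out of the numerator and denominator: v_11(1210/3) = 2. Step 2 — apply |x|_p = p^{-v_p(x)} = 11^{-2} = 1/121.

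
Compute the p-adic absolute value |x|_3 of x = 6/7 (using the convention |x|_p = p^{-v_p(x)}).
|6/7|_3 = 1/3

Step 1 — compute v_3(x) by factoring powers of 3 out of the numerator and denominator: v_3(6/7) = 1. Step 2 — apply |x|_p = p^{-v_p(x)} = 3^{-1} = 1/3.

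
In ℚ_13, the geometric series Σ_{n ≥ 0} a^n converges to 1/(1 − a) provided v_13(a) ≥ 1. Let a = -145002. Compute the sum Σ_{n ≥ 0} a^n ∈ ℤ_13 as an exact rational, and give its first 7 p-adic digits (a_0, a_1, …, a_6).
Σ a^n = 1/(1 − a) = 1/145003;  first 7 digits = (1, 0, 0, 12, 7, 12, 0)

v_13(a) = 3 ≥ 1, so the series converges in ℤ_13 to 1/(1 − a) = 1/(1 − (-145002)) = 1/145003. Expand this rational in ℤ_13: compute digits iteratively via d_i = x_i mod 13, x_{i+1} = (x_i − d_i)/13. The first 7 digits are (1, 0, 0, 12, 7, 12, 0).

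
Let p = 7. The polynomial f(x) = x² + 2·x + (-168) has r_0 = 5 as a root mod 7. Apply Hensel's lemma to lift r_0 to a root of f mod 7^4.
r_3 = 12 (mod 2401)

Hensel: r_{i+1} = r_i − f(r_i)·(f′(r_i))^{-1} mod 7^{i+2}, f′(x) = 2x + 2. Iterate:
  r_0 = 5 (mod 7)
  r_1 = 12 (mod 49)
  r_2 = 12 (mod 343)
  r_3 = 12 (mod 2401)
Final: r = 12 satisfies f(r) ≡ 0 mod 7^4.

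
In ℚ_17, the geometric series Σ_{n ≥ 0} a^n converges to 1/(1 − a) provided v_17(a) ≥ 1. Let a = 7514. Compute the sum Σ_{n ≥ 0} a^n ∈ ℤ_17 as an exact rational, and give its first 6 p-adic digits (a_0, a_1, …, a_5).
Σ a^n = 1/(1 − a) = -1/7513;  first 6 digits = (1, 0, 9, 1, 13, 5)

v_17(a) = 2 ≥ 1, so the series converges in ℤ_17 to 1/(1 − a) = 1/(1 − 7514) = -1/7513. Expand this rational in ℤ_17: compute digits iteratively via d_i = x_i mod 17, x_{i+1} = (x_i − d_i)/17. The first 6 digits are (1, 0, 9, 1, 13, 5).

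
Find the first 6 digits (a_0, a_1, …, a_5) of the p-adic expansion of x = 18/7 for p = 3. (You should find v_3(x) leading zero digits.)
(a_0, …, a_5) = (0, 0, 2, 2, 0, 1)

v_3(18/7) = 2, so a_0 = ... = a_1 = 0. Factor out: x = 3^2 · u with u = 2/7 a unit in ℤ_3. Expand u iteratively via a_{v+i} = u_i mod 3, u_{i+1} = (u_i − a_{v+i})/3:
  u_0 = 2/7;  a_2 = 2;  u_1 = (u_0 − 2)/3 = -4/7
  u_1 = -4/7;  a_3 = 2;  u_2 = (u_1 − 2)/3 = -6/7
  u_2 = -6/7;  a_4 = 0;  u_3 = (u_2 − 0)/3 = -2/7
  u_3 = -2/7;  a_5 = 1;  u_4 = (u_3 − 1)/3 = -3/7
Digits: (0, 0, 2, 2, 0, 1).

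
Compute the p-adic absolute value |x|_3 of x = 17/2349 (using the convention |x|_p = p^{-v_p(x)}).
|17/2349|_3 = 81

Step 1 — compute v_3(x) by factoring powers of 3 out of the numerator and denominator: v_3(17/2349) = -4. Step 2 — apply |x|_p = p^{-v_p(x)} = 3^{4} = 81.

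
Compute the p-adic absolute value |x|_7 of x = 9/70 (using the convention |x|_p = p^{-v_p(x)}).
|9/70|_7 = 7

Step 1 — compute v_7(x) by factoring powers of 7 out of the numerator and denominator: v_7(9/70) = -1. Step 2 — apply |x|_p = p^{-v_p(x)} = 7^{1} = 7.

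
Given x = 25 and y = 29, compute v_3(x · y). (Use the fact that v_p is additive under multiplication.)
v_3(725) = 0

v_p(x) = 0 (factor: 25 = 3^0 · 25); v_p(y) = 0 (factor: 29 = 3^0 · 29). Additivity: v_p(xy) = v_p(x) + v_p(y) = 0 + 0 = 0. (Direct check: xy = 725 = 3^0 · (725).)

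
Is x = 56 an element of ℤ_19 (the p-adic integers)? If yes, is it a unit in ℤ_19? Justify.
x ∈ ℤ_19^× (unit); v_19(x) = 0

ℤ_19 = {x ∈ ℚ_19 : v_19(x) ≥ 0} and ℤ_19^× = {x ∈ ℤ_19 : v_19(x) = 0}. Here v_19(56) = v_19(num) − v_19(den) = 0; compare against these criteria.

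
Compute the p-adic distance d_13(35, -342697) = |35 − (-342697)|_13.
d_13(35, -342697) = 1/28561

Step 1 — x − y = 35 − (-342697) = 342732. Step 2 — v_13(342732) = 4 (factor: 342732 = (13^4 · 12); the sign does not affect v_p). Step 3 — |x − y|_13 = 13^{-4} = 1/28561.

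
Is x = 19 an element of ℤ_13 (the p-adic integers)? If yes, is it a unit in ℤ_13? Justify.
x ∈ ℤ_13^× (unit); v_13(x) = 0

ℤ_13 = {x ∈ ℚ_13 : v_13(x) ≥ 0} and ℤ_13^× = {x ∈ ℤ_13 : v_13(x) = 0}. Here v_13(19) = v_13(num) − v_13(den) = 0; compare against these criteria.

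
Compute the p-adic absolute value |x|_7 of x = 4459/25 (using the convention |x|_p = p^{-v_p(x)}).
|4459/25|_7 = 1/343

Step 1 — compute v_7(x) by factoring powers of 7 out of the numerator and denominator: v_7(4459/25) = 3. Step 2 — apply |x|_p = p^{-v_p(x)} = 7^{-3} = 1/343.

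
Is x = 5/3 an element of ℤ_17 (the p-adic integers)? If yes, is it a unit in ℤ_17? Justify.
x ∈ ℤ_17^× (unit); v_17(x) = 0

ℤ_17 = {x ∈ ℚ_17 : v_17(x) ≥ 0} and ℤ_17^× = {x ∈ ℤ_17 : v_17(x) = 0}. Here v_17(5/3) = v_17(num) − v_17(den) = 0; compare against these criteria.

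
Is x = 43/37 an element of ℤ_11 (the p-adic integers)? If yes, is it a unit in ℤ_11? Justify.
x ∈ ℤ_11^× (unit); v_11(x) = 0

ℤ_11 = {x ∈ ℚ_11 : v_11(x) ≥ 0} and ℤ_11^× = {x ∈ ℤ_11 : v_11(x) = 0}. Here v_11(43/37) = v_11(num) − v_11(den) = 0; compare against these criteria.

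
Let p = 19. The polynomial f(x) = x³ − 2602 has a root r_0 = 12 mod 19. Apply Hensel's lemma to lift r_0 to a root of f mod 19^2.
r_1 = 126 (mod 361)

Hensel: r_{i+1} = r_i − f(r_i)/f′(r_i) mod 19^{i+2}, where f′(x) = 3x². Iterate:
  r_0 = 12 (mod 19)
  r_1 = 126 (mod 361)
Final: r = 126 with f(r) ≡ 0 mod 19^2.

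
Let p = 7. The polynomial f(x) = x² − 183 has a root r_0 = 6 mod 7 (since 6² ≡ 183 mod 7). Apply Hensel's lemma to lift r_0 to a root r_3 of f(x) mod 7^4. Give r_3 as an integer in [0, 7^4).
r_3 = 1819 (mod 2401)

Hensel's recurrence: r_{i+1} = r_i − f(r_i)·(f′(r_i))^{-1} mod 7^{i+2}, with f′(x) = 2x. Iterate:
  r_0 = 6 (mod 7)
  r_1 = 6 (mod 49)
  r_2 = 104 (mod 343)
  r_3 = 1819 (mod 2401)
Final: r_3 = 1819, and one checks f(r_3) ≡ 0 mod 7^4.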